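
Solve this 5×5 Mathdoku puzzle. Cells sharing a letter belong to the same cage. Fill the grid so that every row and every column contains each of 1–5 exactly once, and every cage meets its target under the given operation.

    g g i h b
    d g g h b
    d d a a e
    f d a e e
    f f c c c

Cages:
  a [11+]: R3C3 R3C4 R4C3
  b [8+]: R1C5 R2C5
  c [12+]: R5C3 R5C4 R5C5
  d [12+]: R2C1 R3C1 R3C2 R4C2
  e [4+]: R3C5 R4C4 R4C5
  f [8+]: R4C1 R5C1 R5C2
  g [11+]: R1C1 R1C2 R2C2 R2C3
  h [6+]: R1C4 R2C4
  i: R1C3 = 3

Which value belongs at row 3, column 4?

5

Cage i is a single given cell; hence R1C3 = 3.
Row 1 now contains 3, which forces R1C5 = 5.
Column 5 already has 5; hence R2C5 = 3.
Cage e has sum 4, which forces R3C5 = 1.
The 3 cells of cage e must have sum 4; hence R4C4 = 1.
Cage e has sum 4; hence R4C5 = 2.
Column 5 already has 3; hence R5C5 = 4.
Row 5 now contains 4, leaving R5C3 = 5.
Cage c has sum 12; hence R5C4 = 3.
Cage a has sum 11; hence R3C3 = 2.
Cage a needs sum 11; hence R3C4 = 5.
Cage f needs sum 8, which forces R4C1 = 5.
Column 3 now contains 5; hence R4C3 = 4.
Cage d needs sum 12; hence R2C1 = 2.
Column 3 now contains 4, leaving R2C3 = 1.
Row 2 already has 2, which forces R2C4 = 4.
Cage d has sum 12, so R3C1 = 3.
Cage d has sum 12, leaving R3C2 = 4.
Row 4 now contains 4, so R4C2 = 3.
Column 1 now contains 2, which forces R5C1 = 1.
Row 5 already has 1; hence R5C2 = 2.
Column 1 now contains 1, so R1C1 = 4.
Column 2 now contains 2; hence R1C2 = 1.
4 is placed in column 4, leaving R1C4 = 2.
4 is placed in row 2; hence R2C2 = 5.
The full grid is 4 1 3 2 5 / 2 5 1 4 3 / 3 4 2 5 1 / 5 3 4 1 2 / 1 2 5 3 4.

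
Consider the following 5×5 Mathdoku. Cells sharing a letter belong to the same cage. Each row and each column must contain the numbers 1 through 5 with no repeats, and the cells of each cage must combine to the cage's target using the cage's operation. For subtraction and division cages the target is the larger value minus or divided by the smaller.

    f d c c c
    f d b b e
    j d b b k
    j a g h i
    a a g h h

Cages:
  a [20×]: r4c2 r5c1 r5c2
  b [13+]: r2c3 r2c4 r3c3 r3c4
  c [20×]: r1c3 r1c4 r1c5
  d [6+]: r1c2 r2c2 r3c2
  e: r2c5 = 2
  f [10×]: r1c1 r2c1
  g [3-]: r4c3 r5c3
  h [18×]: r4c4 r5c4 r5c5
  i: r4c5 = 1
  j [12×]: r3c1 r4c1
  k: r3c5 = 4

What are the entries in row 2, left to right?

Cage e is a single given cell, which forces r2c5 = 2.
Cage k is a single given cell, leaving r3c5 = 4.
Cage h has product 18, so r4c4 = 3.
I is a freebie; hence r4c5 = 1.
The 3 cells of cage h must have product 18, which forces r5c4 = 2.
The 3 cells of cage h must have product 18; hence r5c5 = 3.
The two cells of cage f must have product 10, so r1c1 = 2.
Column 5 already has 1, leaving r1c5 = 5.
Row 2 already has 2, leaving r2c1 = 5.
Row 3 now contains 4, which forces r3c1 = 3.
3 is placed in row 4, so r4c1 = 4.
4 is placed in row 4, so r4c2 = 5.
4 is placed in row 4, leaving r4c3 = 2.
Column 1 already has 4, so r5c1 = 1.
Row 5 now contains 1; hence r5c2 = 4.
Row 5 now contains 1; hence r5c3 = 5.
Cage b needs sum 13, leaving r2c3 = 3.
Cage b needs sum 13, leaving r2c4 = 4.
Cage d has sum 6; hence r3c2 = 2.
5 is placed in column 3, so r3c3 = 1.
Cage b has sum 13, which forces r3c4 = 5.
Cage d needs sum 6; hence r1c2 = 3.
Column 3 already has 1, which forces r1c3 = 4.
Column 4 now contains 4; hence r1c4 = 1.
Row 2 already has 3, leaving r2c2 = 1.
Filled in: 2 3 4 1 5 / 5 1 3 4 2 / 3 2 1 5 4 / 4 5 2 3 1 / 1 4 5 2 3.

5 1 3 4 2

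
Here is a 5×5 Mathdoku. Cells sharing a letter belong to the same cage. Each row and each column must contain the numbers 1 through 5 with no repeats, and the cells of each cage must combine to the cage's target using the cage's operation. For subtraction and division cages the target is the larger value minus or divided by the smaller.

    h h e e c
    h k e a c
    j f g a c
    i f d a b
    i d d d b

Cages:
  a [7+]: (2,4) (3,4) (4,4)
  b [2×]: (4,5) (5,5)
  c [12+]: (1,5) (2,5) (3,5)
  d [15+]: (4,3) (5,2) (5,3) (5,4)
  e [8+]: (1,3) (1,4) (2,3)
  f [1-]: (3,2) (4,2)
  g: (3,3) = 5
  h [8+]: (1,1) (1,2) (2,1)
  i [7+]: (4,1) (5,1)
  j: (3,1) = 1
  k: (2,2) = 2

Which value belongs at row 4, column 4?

1

K is a freebie, so (2,2) = 2.
Cage j is a single given cell; hence (3,1) = 1.
Cage g is a single given cell, leaving (3,3) = 5.
Row 3 needs a 2, and only (3,4) is open for it.
Row 5 needs a 1, and only (5,5) is open for it.
Column 5 already has 1, so (4,5) = 2.
The only place for 1 in row 4 is (4,4).
Column 4 now contains 1, which forces (2,4) = 4.
The only place for 1 in row 1 is (1,2).
The only place for 1 in row 2 is (2,3).
Column 3 needs a 3, and only (4,3) is open for it.
Cage d has sum 15, so (5,3) = 4.
4 is placed in column 3, leaving (1,3) = 2.
Cage e has sum 8, which forces (1,4) = 5.
Column 4 already has 5, so (5,4) = 3.
Row 1 now contains 2, which forces (1,1) = 4.
4 is placed in row 1, which forces (1,5) = 3.
Cage h has sum 8, leaving (2,1) = 3.
Cage c needs sum 12, which forces (2,5) = 5.
Column 5 already has 3, leaving (3,5) = 4.
The two cells of cage i must have sum 7, leaving (4,1) = 5.
Row 4 already has 5, so (4,2) = 4.
Row 5 now contains 3; hence (5,1) = 2.
Row 5 now contains 3, so (5,2) = 5.
Row 3 already has 4, which forces (3,2) = 3.
Completed grid: 4 1 2 5 3 / 3 2 1 4 5 / 1 3 5 2 4 / 5 4 3 1 2 / 2 5 4 3 1.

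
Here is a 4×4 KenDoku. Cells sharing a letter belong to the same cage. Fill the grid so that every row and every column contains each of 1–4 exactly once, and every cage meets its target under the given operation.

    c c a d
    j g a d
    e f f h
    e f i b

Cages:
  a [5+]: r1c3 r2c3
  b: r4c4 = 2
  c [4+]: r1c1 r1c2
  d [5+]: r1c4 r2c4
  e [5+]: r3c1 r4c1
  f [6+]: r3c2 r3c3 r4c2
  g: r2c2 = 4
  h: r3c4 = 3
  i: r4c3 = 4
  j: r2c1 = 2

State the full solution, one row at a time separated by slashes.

J is a freebie, leaving r2c1 = 2.
G is a freebie, which forces r2c2 = 4.
H is a freebie; hence r3c4 = 3.
I is a freebie, leaving r4c3 = 4.
B is a freebie, leaving r4c4 = 2.
The two cells of cage a must have sum 5; hence r1c3 = 2.
The two cells of cage d must have sum 5, so r1c4 = 4.
Cage a needs two cells with sum 5, leaving r2c3 = 3.
Column 4 now contains 3, leaving r2c4 = 1.
Cage e needs two cells with sum 5, so r3c1 = 4.
2 is placed in column 3; hence r3c3 = 1.
Cage e's pair has sum 5, which forces r4c1 = 1.
Cage f has sum 6, so r4c2 = 3.
Column 1 now contains 1, leaving r1c1 = 3.
Column 2 now contains 3, leaving r1c2 = 1.
Row 3 already has 1, so r3c2 = 2.

3 1 2 4 / 2 4 3 1 / 4 2 1 3 / 1 3 4 2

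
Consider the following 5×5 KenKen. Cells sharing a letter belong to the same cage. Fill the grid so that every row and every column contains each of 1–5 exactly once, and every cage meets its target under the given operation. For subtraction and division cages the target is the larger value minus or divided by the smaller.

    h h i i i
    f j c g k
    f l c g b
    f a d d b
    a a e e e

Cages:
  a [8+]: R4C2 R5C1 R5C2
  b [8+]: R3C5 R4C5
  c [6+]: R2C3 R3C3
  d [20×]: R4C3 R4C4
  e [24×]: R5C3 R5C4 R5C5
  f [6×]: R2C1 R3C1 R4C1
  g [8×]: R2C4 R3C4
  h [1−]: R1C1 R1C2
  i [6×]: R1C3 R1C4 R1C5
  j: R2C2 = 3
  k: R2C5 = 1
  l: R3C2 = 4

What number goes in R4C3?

4

J is a freebie, so R2C2 = 3.
Cage k is given, which forces R2C5 = 1.
Cage l is a single given cell, leaving R3C2 = 4.
Row 3 already has 4, so R3C4 = 2.
1 is placed in row 2, leaving R2C1 = 2.
Cage c's pair has sum 6, so R2C3 = 5.
Column 4 now contains 2, so R2C4 = 4.
Cage c's pair has sum 6, so R3C3 = 1.
5 is placed in column 3, so R4C3 = 4.
4 is placed in column 4, leaving R4C4 = 5.
Row 4 now contains 5, so R4C5 = 3.
4 is placed in column 4; hence R5C4 = 3.
Cage i needs product 6, which forces R1C3 = 3.
3 is placed in column 4, so R1C4 = 1.
Column 5 already has 3, so R1C5 = 2.
1 is placed in row 3, which forces R3C1 = 3.
Column 5 already has 3, leaving R3C5 = 5.
3 is placed in row 4; hence R4C1 = 1.
Row 4 already has 1, which forces R4C2 = 2.
Column 1 already has 1, which forces R5C1 = 5.
Row 5 now contains 5, leaving R5C2 = 1.
Row 5 now contains 3, leaving R5C3 = 2.
Cage e needs product 24, which forces R5C5 = 4.
1 is placed in row 1; hence R1C1 = 4.
2 is placed in row 1, so R1C2 = 5.
The full grid is 4 5 3 1 2 / 2 3 5 4 1 / 3 4 1 2 5 / 1 2 4 5 3 / 5 1 2 3 4.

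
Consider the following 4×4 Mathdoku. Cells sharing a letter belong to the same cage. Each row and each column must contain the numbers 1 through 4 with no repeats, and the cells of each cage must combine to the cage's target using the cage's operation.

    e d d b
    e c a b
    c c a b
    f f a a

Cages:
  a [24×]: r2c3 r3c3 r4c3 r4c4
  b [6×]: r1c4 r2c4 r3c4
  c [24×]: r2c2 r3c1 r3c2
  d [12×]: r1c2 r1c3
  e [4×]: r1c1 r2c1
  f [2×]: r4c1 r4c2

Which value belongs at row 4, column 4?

4

Row 1 needs a 2, and only r1c4 is open for it.
Row 1 needs a 1, and only r1c1 is open for it.
Column 1 now contains 1, leaving r2c1 = 4.
Column 1 now contains 1, so r4c1 = 2.
Cage f needs two cells with product 2, so r4c2 = 1.
Cage c needs product 24, which forces r2c2 = 2.
Row 2 already has 2, leaving r2c3 = 1.
Row 2 now contains 1, so r2c4 = 3.
2 is placed in column 1, so r3c1 = 3.
Cage c has product 24, leaving r3c2 = 4.
Column 3 now contains 1, leaving r3c3 = 2.
Column 4 already has 3, leaving r3c4 = 1.
Column 4 already has 3; hence r4c4 = 4.
Column 2 now contains 4; hence r1c2 = 3.
Cage d's pair has product 12, leaving r1c3 = 4.
Row 4 now contains 4, which forces r4c3 = 3.
Filled in: 1 3 4 2 / 4 2 1 3 / 3 4 2 1 / 2 1 3 4.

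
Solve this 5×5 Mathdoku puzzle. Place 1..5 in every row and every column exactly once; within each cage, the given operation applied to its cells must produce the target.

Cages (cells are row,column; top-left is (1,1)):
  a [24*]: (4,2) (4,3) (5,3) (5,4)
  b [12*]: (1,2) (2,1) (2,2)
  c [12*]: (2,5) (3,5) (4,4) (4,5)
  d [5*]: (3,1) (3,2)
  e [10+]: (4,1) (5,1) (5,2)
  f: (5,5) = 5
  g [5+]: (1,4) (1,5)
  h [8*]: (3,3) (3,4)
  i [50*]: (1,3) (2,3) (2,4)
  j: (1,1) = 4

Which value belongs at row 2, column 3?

Cage j is given; hence (1,1) = 4.
Cage i needs product 50; hence (1,3) = 5.
Cage i needs product 50; hence (2,3) = 2.
Cage i has product 50, leaving (2,4) = 5.
Column 3 now contains 2, so (3,3) = 4.
Row 3 already has 4, leaving (3,4) = 2.
Column 4 now contains 2, leaving (4,4) = 1.
F is a freebie, which forces (5,5) = 5.
Column 4 already has 1, so (1,4) = 3.
The two cells of cage g must have sum 5, leaving (1,5) = 2.
Cage b has product 12, so (2,2) = 4.
Cage e has sum 10, so (4,1) = 5.
Cage a needs product 24; hence (4,2) = 2.
Row 4 already has 1; hence (4,3) = 3.
Row 4 already has 3, so (4,5) = 4.
2 is placed in column 2, so (5,2) = 3.
Cage a needs product 24, which forces (5,3) = 1.
The 4 cells of cage a must have product 24; hence (5,4) = 4.
Row 1 now contains 3, so (1,2) = 1.
The 3 cells of cage b must have product 12; hence (2,1) = 3.
3 is placed in row 2, which forces (2,5) = 1.
5 is placed in column 1; hence (3,1) = 1.
The two cells of cage d must have product 5; hence (3,2) = 5.
1 is placed in column 5, which forces (3,5) = 3.
1 is placed in row 5; hence (5,1) = 2.
The full grid is 4 1 5 3 2 / 3 4 2 5 1 / 1 5 4 2 3 / 5 2 3 1 4 / 2 3 1 4 5.

2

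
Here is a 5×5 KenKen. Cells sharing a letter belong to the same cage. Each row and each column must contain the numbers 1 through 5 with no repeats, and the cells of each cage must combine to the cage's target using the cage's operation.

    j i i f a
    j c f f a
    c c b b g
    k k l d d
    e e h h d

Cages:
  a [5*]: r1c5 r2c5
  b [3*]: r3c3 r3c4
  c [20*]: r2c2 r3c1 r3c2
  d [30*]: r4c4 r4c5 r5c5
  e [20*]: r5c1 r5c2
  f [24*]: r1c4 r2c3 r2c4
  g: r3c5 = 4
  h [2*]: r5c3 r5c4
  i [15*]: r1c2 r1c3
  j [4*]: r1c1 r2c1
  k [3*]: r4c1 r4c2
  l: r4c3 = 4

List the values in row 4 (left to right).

3 1 4 5 2

Cage g is a single given cell; hence r3c5 = 4.
Cage l is a single given cell, which forces r4c3 = 4.
The only place for 2 in row 1 is r1c4.
Cage f has product 24; hence r2c3 = 3.
Cage f has product 24, leaving r2c4 = 4.
3 is placed in column 3; hence r3c3 = 1.
1 is placed in row 3; hence r3c4 = 3.
3 is placed in column 4, which forces r4c4 = 5.
The two cells of cage h must have product 2, leaving r5c3 = 2.
Column 4 now contains 2, leaving r5c4 = 1.
Cage j's pair has product 4, so r1c1 = 4.
Cage i's pair has product 15, which forces r1c2 = 3.
3 is placed in column 3, so r1c3 = 5.
Row 1 now contains 5, which forces r1c5 = 1.
Row 2 already has 4, so r2c1 = 1.
Row 2 already has 4, leaving r2c2 = 2.
Column 5 now contains 1, which forces r2c5 = 5.
The 3 cells of cage c must have product 20, which forces r3c1 = 2.
1 is placed in row 3, which forces r3c2 = 5.
1 is placed in column 1; hence r4c1 = 3.
3 is placed in column 2, leaving r4c2 = 1.
The 3 cells of cage d must have product 30, so r4c5 = 2.
Column 1 already has 4, so r5c1 = 5.
Column 2 now contains 5, which forces r5c2 = 4.
Cage d has product 30; hence r5c5 = 3.
The full grid is 4 3 5 2 1 / 1 2 3 4 5 / 2 5 1 3 4 / 3 1 4 5 2 / 5 4 2 1 3.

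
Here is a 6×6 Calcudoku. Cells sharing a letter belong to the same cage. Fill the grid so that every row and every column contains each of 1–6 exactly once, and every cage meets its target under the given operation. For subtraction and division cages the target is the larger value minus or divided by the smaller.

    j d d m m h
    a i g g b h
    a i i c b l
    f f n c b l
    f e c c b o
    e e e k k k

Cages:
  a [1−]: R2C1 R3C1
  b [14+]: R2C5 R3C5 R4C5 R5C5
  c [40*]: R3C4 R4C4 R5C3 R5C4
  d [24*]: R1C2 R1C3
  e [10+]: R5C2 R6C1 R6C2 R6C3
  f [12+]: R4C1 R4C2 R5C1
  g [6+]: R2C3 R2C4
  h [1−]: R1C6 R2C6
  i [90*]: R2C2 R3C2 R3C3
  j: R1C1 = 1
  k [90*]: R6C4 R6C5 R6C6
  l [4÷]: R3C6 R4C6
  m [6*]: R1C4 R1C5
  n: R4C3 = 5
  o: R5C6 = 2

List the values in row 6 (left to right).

4 2 1 6 5 3

J is a freebie, so R1C1 = 1.
Cage n is a single given cell; hence R4C3 = 5.
Cage o is given, so R5C6 = 2.
Row 1 needs a 5, and only R1C6 is open for it.
In column 4, 6 can only go at R6C4, so R6C4 = 6.
Cage k has product 90, leaving R6C5 = 5.
Row 6 now contains 6, so R6C6 = 3.
The 4 cells of cage e must have sum 10, so R5C2 = 3.
Cage i needs product 90, so R3C3 = 3.
In column 3, 6 can only go at R1C3, so R1C3 = 6.
Row 1 already has 6, so R1C2 = 4.
The only place for 3 in row 4 is R4C5.
Cage m needs two cells with product 6, which forces R1C4 = 3.
Column 5 already has 3, so R1C5 = 2.
Row 2 needs a 3, and only R2C1 is open for it.
In column 1, 5 can only go at R5C1, so R5C1 = 5.
The 4 cells of cage c must have product 40, which forces R3C4 = 5.
The 3 cells of cage f must have sum 12; hence R4C1 = 6.
Cage f needs sum 12, so R4C2 = 1.
Cage c needs product 40, leaving R4C4 = 2.
Row 4 now contains 1, leaving R4C6 = 4.
1 is placed in column 2, leaving R6C2 = 2.
The 3 cells of cage i must have product 90, leaving R2C2 = 5.
Cage g needs two cells with sum 6; hence R2C3 = 2.
2 is placed in column 4, leaving R2C4 = 4.
Column 6 now contains 4, leaving R2C6 = 6.
5 is placed in row 3, which forces R3C2 = 6.
Column 6 now contains 4, leaving R3C6 = 1.
Column 4 now contains 4, so R5C4 = 1.
Row 6 now contains 2, leaving R6C1 = 4.
Cage e has sum 10; hence R6C3 = 1.
6 is placed in row 2, leaving R2C5 = 1.
Column 1 now contains 4, leaving R3C1 = 2.
Row 3 already has 1, leaving R3C5 = 4.
Row 5 already has 1, leaving R5C3 = 4.
Cage b has sum 14, which forces R5C5 = 6.
Completed grid: 1 4 6 3 2 5 / 3 5 2 4 1 6 / 2 6 3 5 4 1 / 6 1 5 2 3 4 / 5 3 4 1 6 2 / 4 2 1 6 5 3.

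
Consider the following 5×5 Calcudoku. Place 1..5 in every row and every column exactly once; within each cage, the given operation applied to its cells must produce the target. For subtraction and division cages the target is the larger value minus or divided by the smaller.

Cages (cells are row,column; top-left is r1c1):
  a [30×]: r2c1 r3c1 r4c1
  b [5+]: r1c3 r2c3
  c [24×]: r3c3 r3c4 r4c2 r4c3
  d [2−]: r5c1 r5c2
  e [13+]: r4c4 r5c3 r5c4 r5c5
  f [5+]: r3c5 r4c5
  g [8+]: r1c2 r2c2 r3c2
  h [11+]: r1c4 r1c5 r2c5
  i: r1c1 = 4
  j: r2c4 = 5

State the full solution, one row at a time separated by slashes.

I is a freebie, which forces r1c1 = 4.
J is a freebie, so r2c4 = 5.
Cage h has sum 11, leaving r1c5 = 5.
The only place for 1 in row 2 is r2c2.
The only place for 1 in row 1 is r1c3.
Cage b's pair has sum 5, leaving r2c3 = 4.
4 is placed in row 2; hence r2c5 = 3.
Cage c has product 24; hence r3c4 = 1.
Cage h needs sum 11, leaving r1c4 = 3.
Row 2 already has 3, which forces r2c1 = 2.
Cage f needs two cells with sum 5; hence r3c5 = 4.
The 4 cells of cage c must have product 24, leaving r4c2 = 4.
Row 4 now contains 4; hence r4c4 = 2.
Cage f needs two cells with sum 5, so r4c5 = 1.
Column 4 now contains 2, which forces r5c4 = 4.
Column 5 already has 1, so r5c5 = 2.
Row 1 already has 3, leaving r1c2 = 2.
Row 3 already has 4; hence r3c2 = 5.
The 4 cells of cage c must have product 24, which forces r3c3 = 2.
Row 4 already has 2, which forces r4c3 = 3.
Column 2 now contains 5, which forces r5c2 = 3.
Cage e has sum 13, so r5c3 = 5.
5 is placed in row 3, so r3c1 = 3.
3 is placed in row 4, leaving r4c1 = 5.
5 is placed in row 5, leaving r5c1 = 1.

4 2 1 3 5 / 2 1 4 5 3 / 3 5 2 1 4 / 5 4 3 2 1 / 1 3 5 4 2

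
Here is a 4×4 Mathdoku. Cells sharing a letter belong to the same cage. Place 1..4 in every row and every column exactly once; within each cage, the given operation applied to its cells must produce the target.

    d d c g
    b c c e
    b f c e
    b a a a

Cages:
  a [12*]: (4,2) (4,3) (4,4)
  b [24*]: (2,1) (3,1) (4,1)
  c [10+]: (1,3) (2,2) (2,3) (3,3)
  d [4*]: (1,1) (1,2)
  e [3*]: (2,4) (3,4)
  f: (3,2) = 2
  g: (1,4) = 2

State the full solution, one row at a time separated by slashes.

G is a freebie, which forces (1,4) = 2.
Cage f is given, which forces (3,2) = 2.
The 4 cells of cage c must have sum 10, which forces (2,3) = 2.
The 3 cells of cage b must have product 24, so (4,1) = 2.
The only place for 3 in row 1 is (1,3).
Column 1 needs a 1, and only (1,1) is open for it.
Row 1 already has 1, leaving (1,2) = 4.
4 is placed in column 2; hence (2,2) = 1.
Row 2 now contains 1; hence (2,4) = 3.
3 is placed in column 4, leaving (3,4) = 1.
Column 2 now contains 1, leaving (4,2) = 3.
Column 4 already has 1, so (4,4) = 4.
Row 2 already has 3, leaving (2,1) = 4.
Cage b needs product 24, so (3,1) = 3.
Row 3 now contains 1, leaving (3,3) = 4.
Row 4 now contains 4, which forces (4,3) = 1.

1 4 3 2 / 4 1 2 3 / 3 2 4 1 / 2 3 1 4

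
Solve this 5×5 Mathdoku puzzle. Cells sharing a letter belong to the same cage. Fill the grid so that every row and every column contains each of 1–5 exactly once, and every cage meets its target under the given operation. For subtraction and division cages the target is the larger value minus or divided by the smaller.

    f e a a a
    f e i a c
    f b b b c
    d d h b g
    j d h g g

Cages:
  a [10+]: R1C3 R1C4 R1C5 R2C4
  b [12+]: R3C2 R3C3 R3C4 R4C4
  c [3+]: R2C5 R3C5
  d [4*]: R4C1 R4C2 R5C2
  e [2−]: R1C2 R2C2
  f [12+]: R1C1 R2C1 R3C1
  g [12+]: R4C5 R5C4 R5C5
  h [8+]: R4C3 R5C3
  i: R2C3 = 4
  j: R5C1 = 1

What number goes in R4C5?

Cage i is given, so R2C3 = 4.
Cage j is a single given cell, so R5C1 = 1.
1 is placed in row 5, which forces R5C2 = 2.
1 is placed in column 1, so R4C1 = 2.
Cage d needs product 4; hence R4C2 = 1.
In column 2, 4 can only go at R3C2, so R3C2 = 4.
Cage f needs sum 12, leaving R1C1 = 4.
The only place for 5 in row 3 is R3C1.
Column 1 already has 5, leaving R2C1 = 3.
3 is placed in row 2, so R2C2 = 5.
5 is placed in column 2, which forces R1C2 = 3.
Cage a has sum 10; hence R2C4 = 2.
2 is placed in row 2, leaving R2C5 = 1.
Column 5 now contains 1, leaving R3C5 = 2.
The 4 cells of cage a must have sum 10, which forces R1C3 = 2.
Cage a has sum 10; hence R1C4 = 1.
Column 5 already has 2, so R1C5 = 5.
Column 4 already has 1; hence R3C4 = 3.
Cage b needs sum 12, leaving R4C4 = 4.
4 is placed in row 4, leaving R4C5 = 3.
Column 4 already has 4, which forces R5C4 = 5.
Column 5 now contains 3, which forces R5C5 = 4.
3 is placed in row 3, leaving R3C3 = 1.
Row 4 now contains 3, leaving R4C3 = 5.
Row 5 already has 5, so R5C3 = 3.
Completed grid: 4 3 2 1 5 / 3 5 4 2 1 / 5 4 1 3 2 / 2 1 5 4 3 / 1 2 3 5 4.

3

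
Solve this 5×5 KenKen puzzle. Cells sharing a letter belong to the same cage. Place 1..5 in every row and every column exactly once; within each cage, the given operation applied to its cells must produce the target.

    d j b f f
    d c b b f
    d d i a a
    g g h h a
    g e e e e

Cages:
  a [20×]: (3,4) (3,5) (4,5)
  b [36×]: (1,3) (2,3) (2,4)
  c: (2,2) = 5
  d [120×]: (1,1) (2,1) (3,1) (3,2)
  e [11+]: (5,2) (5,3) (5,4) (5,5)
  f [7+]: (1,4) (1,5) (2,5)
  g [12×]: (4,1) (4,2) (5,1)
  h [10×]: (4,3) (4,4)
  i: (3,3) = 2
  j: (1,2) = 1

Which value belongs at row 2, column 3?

4

Cage j is a single given cell, leaving (1,2) = 1.
Cage b needs product 36, which forces (1,3) = 3.
C is a freebie, so (2,2) = 5.
Cage b has product 36, which forces (2,3) = 4.
Cage b needs product 36, so (2,4) = 3.
I is a freebie, which forces (3,3) = 2.
2 is placed in column 3, which forces (4,3) = 5.
Row 4 now contains 5; hence (4,4) = 2.
Column 3 already has 5, so (5,3) = 1.
1 is placed in row 5, which forces (5,4) = 5.
Column 4 already has 2, so (1,4) = 4.
Cage f needs sum 7, so (1,5) = 2.
Row 2 now contains 3, which forces (2,1) = 2.
Cage f has sum 7; hence (2,5) = 1.
Column 4 already has 4, which forces (3,4) = 1.
Cage a has product 20; hence (3,5) = 5.
Cage g has product 12, leaving (4,1) = 1.
Column 5 now contains 1, leaving (4,5) = 4.
Column 5 now contains 2; hence (5,5) = 3.
4 is placed in row 1, so (1,1) = 5.
Row 4 now contains 4, so (4,2) = 3.
3 is placed in row 5; hence (5,1) = 4.
3 is placed in row 5, leaving (5,2) = 2.
Column 1 already has 4, leaving (3,1) = 3.
Column 2 now contains 3, which forces (3,2) = 4.
Completed grid: 5 1 3 4 2 / 2 5 4 3 1 / 3 4 2 1 5 / 1 3 5 2 4 / 4 2 1 5 3.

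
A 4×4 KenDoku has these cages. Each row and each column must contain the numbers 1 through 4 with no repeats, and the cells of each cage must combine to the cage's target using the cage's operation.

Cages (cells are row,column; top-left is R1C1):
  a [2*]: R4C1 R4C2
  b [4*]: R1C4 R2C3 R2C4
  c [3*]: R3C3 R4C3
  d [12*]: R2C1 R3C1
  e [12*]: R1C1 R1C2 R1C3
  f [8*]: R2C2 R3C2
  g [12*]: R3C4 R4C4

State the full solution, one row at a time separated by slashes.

1 3 4 2 / 3 4 2 1 / 4 2 1 3 / 2 1 3 4

Row 1 needs a 2, and only R1C4 is open for it.
Cage b needs product 4, which forces R2C3 = 2.
The 3 cells of cage b must have product 4, which forces R2C4 = 1.
Row 2 now contains 2, so R2C2 = 4.
Cage f needs two cells with product 8, which forces R3C2 = 2.
Column 2 already has 2, leaving R4C2 = 1.
1 is placed in row 4, which forces R4C3 = 3.
Row 4 already has 3; hence R4C4 = 4.
Column 2 now contains 1; hence R1C2 = 3.
Row 2 now contains 4, so R2C1 = 3.
Cage d needs two cells with product 12; hence R3C1 = 4.
3 is placed in column 3, which forces R3C3 = 1.
Column 4 already has 4, so R3C4 = 3.
1 is placed in row 4; hence R4C1 = 2.
Column 1 now contains 4, so R1C1 = 1.
Column 3 now contains 1, which forces R1C3 = 4.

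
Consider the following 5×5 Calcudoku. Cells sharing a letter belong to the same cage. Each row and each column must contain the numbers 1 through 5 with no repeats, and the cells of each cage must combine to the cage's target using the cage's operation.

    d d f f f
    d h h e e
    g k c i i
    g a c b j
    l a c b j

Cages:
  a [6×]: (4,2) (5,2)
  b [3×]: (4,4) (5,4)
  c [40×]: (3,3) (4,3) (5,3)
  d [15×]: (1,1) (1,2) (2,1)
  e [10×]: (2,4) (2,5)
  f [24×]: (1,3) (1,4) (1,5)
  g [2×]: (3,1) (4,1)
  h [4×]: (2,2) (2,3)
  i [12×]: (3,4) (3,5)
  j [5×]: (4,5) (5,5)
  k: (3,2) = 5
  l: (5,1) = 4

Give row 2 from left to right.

Cage k is given, so (3,2) = 5.
Cage l is a single given cell, which forces (5,1) = 4.
The only place for 5 in row 1 is (1,1).
The only place for 1 in row 1 is (1,2).
Cage d has product 15, leaving (2,1) = 3.
1 is placed in column 2, so (2,2) = 4.
Cage h needs two cells with product 4, so (2,3) = 1.
The only place for 1 in row 3 is (3,1).
Column 1 now contains 1, leaving (4,1) = 2.
2 is placed in row 4, so (4,2) = 3.
3 is placed in row 4, so (4,4) = 1.
Row 4 now contains 1; hence (4,5) = 5.
Column 2 already has 3, so (5,2) = 2.
Row 5 already has 2, which forces (5,3) = 5.
Column 4 now contains 1, which forces (5,4) = 3.
Column 5 now contains 5, leaving (5,5) = 1.
Cage e needs two cells with product 10; hence (2,4) = 5.
Column 5 now contains 5; hence (2,5) = 2.
Cage c has product 40, so (3,3) = 2.
Column 4 already has 3, which forces (3,4) = 4.
The two cells of cage i must have product 12, which forces (3,5) = 3.
Row 4 now contains 5, which forces (4,3) = 4.
4 is placed in column 3, leaving (1,3) = 3.
Column 4 already has 4, leaving (1,4) = 2.
Column 5 already has 3; hence (1,5) = 4.
Filled in: 5 1 3 2 4 / 3 4 1 5 2 / 1 5 2 4 3 / 2 3 4 1 5 / 4 2 5 3 1.

3 4 1 5 2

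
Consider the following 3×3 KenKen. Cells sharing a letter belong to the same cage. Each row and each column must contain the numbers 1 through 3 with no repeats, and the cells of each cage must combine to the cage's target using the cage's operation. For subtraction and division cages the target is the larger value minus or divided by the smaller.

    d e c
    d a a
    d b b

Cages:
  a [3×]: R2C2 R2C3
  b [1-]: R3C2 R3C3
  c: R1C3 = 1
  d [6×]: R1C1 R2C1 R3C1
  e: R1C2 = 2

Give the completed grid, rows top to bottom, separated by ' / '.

3 2 1 / 2 1 3 / 1 3 2

Cage e is a single given cell, which forces R1C2 = 2.
C is a freebie, which forces R1C3 = 1.
1 is placed in column 3; hence R2C3 = 3.
Column 3 now contains 3, so R3C3 = 2.
Row 1 already has 1, so R1C1 = 3.
Cage d has product 6; hence R2C1 = 2.
Row 2 now contains 3; hence R2C2 = 1.
Cage d has product 6; hence R3C1 = 1.
1 is placed in column 2, which forces R3C2 = 3.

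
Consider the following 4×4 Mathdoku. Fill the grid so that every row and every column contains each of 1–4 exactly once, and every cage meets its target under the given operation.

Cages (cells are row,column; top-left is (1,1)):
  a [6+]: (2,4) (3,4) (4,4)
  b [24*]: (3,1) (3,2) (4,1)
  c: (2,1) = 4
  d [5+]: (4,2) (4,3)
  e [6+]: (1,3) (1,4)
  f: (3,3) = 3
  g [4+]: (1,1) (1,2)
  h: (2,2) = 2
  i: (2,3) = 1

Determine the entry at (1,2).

Cage c is a single given cell; hence (2,1) = 4.
Cage h is a single given cell, leaving (2,2) = 2.
Cage i is a single given cell; hence (2,3) = 1.
1 is placed in row 2; hence (2,4) = 3.
F is a freebie, which forces (3,3) = 3.
Row 3 already has 3; hence (3,1) = 2.
Row 3 already has 3, leaving (3,2) = 4.
Row 3 already has 2, leaving (3,4) = 1.
The 3 cells of cage b must have product 24; hence (4,1) = 3.
3 is placed in row 4, leaving (4,2) = 1.
1 is placed in column 4, which forces (4,4) = 2.
Column 1 already has 3; hence (1,1) = 1.
Column 2 already has 1, which forces (1,2) = 3.
Cage e needs two cells with sum 6; hence (1,3) = 2.
2 is placed in column 4; hence (1,4) = 4.
Row 4 now contains 2, leaving (4,3) = 4.
Filled in: 1 3 2 4 / 4 2 1 3 / 2 4 3 1 / 3 1 4 2.

3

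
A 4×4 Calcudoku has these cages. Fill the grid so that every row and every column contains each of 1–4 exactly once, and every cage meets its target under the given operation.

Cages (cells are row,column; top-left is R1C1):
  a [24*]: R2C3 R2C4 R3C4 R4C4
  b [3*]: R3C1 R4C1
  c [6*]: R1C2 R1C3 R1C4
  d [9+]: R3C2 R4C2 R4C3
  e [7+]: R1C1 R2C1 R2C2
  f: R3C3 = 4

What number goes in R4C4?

1

F is a freebie, leaving R3C3 = 4.
Cage d needs sum 9, so R4C2 = 4.
Cage a has product 24; hence R2C4 = 4.
The only place for 4 in row 1 is R1C1.
Row 2 needs a 3, and only R2C3 is open for it.
Cage d needs sum 9, so R3C2 = 3.
Column 3 already has 3; hence R4C3 = 2.
2 is placed in row 4; hence R4C4 = 1.
The 3 cells of cage c must have product 6, leaving R1C2 = 2.
Column 3 already has 2; hence R1C3 = 1.
Cage c has product 6, so R1C4 = 3.
Column 2 already has 2, leaving R2C2 = 1.
Row 3 already has 3, leaving R3C1 = 1.
Column 4 now contains 1, which forces R3C4 = 2.
Row 4 already has 1, which forces R4C1 = 3.
1 is placed in row 2, so R2C1 = 2.
Completed grid: 4 2 1 3 / 2 1 3 4 / 1 3 4 2 / 3 4 2 1.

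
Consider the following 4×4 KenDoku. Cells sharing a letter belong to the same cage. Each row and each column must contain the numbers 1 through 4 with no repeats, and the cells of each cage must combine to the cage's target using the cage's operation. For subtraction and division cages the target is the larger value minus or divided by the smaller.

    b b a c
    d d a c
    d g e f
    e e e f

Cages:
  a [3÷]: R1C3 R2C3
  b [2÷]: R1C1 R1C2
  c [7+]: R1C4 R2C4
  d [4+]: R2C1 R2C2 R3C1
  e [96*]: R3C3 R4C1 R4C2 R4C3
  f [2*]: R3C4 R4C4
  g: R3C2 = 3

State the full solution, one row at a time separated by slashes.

4 2 1 3 / 2 1 3 4 / 1 3 4 2 / 3 4 2 1

The 3 cells of cage d must have sum 4, so R2C1 = 2.
Cage d has sum 4; hence R2C2 = 1.
Row 2 now contains 1, leaving R2C3 = 3.
Row 2 already has 3; hence R2C4 = 4.
Cage d needs sum 4, which forces R3C1 = 1.
G is a freebie, so R3C2 = 3.
The 4 cells of cage e must have product 96, so R3C3 = 4.
Row 3 already has 1, so R3C4 = 2.
3 is placed in column 3, leaving R4C3 = 2.
2 is placed in column 4; hence R4C4 = 1.
Column 1 now contains 1, which forces R1C1 = 4.
Cage b's pair has quotient 2, which forces R1C2 = 2.
3 is placed in column 3; hence R1C3 = 1.
4 is placed in column 4, which forces R1C4 = 3.
Cage e needs product 96; hence R4C1 = 3.
2 is placed in row 4, leaving R4C2 = 4.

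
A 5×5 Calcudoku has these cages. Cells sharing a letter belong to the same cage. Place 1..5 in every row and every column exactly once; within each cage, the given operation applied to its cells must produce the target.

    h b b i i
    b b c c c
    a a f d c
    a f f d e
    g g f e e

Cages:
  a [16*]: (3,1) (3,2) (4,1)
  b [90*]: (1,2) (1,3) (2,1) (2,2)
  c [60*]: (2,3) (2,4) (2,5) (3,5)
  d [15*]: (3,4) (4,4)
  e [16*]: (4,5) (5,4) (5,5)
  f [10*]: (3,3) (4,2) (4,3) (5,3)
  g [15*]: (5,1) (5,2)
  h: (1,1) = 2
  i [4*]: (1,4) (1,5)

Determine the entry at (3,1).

1

Cage h is given, which forces (1,1) = 2.
Column 1 now contains 2; hence (4,1) = 4.
Cage f has product 10, so (4,2) = 1.
4 is placed in row 4, which forces (4,5) = 2.
Cage b has product 90; hence (2,1) = 3.
Cage b needs product 90, leaving (2,2) = 2.
Column 1 now contains 4; hence (3,1) = 1.
The 3 cells of cage a must have product 16, leaving (3,2) = 4.
Row 3 already has 1; hence (3,3) = 2.
Row 4 already has 2, so (4,3) = 5.
5 is placed in row 4; hence (4,4) = 3.
Column 1 already has 3, so (5,1) = 5.
Row 5 now contains 5, leaving (5,2) = 3.
Column 3 now contains 2, so (5,3) = 1.
The 3 cells of cage e must have product 16, which forces (5,4) = 2.
The 3 cells of cage e must have product 16, so (5,5) = 4.
Column 2 now contains 3, which forces (1,2) = 5.
Column 3 now contains 5, so (1,3) = 3.
Cage i needs two cells with product 4, leaving (1,4) = 4.
4 is placed in column 5; hence (1,5) = 1.
Column 3 already has 1, so (2,3) = 4.
Column 5 already has 1; hence (2,5) = 5.
Column 4 already has 3, leaving (3,4) = 5.
Cage c has product 60; hence (3,5) = 3.
Row 2 already has 5, so (2,4) = 1.
The full grid is 2 5 3 4 1 / 3 2 4 1 5 / 1 4 2 5 3 / 4 1 5 3 2 / 5 3 1 2 4.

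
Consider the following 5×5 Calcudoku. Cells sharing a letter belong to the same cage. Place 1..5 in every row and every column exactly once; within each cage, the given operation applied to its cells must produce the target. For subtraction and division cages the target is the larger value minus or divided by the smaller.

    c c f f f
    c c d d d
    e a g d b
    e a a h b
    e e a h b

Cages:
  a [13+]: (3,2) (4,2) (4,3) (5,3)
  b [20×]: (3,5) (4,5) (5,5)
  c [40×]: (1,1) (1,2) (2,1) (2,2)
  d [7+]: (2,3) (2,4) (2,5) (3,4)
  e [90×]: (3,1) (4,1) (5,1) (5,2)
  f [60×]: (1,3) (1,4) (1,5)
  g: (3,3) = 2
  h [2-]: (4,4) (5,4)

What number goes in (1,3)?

4

Cage g is a single given cell, leaving (3,3) = 2.
Cage d has sum 7, which forces (3,4) = 1.
Cage e has product 90; hence (5,2) = 3.
The only place for 3 in row 3 is (3,1).
The only place for 2 in column 5 is (2,5).
Cage d has sum 7; hence (2,3) = 1.
Row 2 now contains 2, which forces (2,4) = 3.
Cage a needs sum 13, so (4,3) = 3.
Cage f needs product 60, leaving (1,5) = 3.
Row 5 needs a 1, and only (5,5) is open for it.
Row 4 needs a 1, and only (4,2) is open for it.
Cage c needs product 40; hence (1,1) = 1.
1 is placed in column 2; hence (1,2) = 2.
In column 1, 4 can only go at (2,1), so (2,1) = 4.
4 is placed in row 2, leaving (2,2) = 5.
Column 2 now contains 5, which forces (3,2) = 4.
Row 3 now contains 4, so (3,5) = 5.
Column 5 now contains 5, which forces (4,5) = 4.
Row 4 already has 4, so (4,4) = 2.
Cage a has sum 13, which forces (5,3) = 5.
Cage h needs two cells with difference 2, which forces (5,4) = 4.
Column 3 already has 5, which forces (1,3) = 4.
Column 4 already has 4, which forces (1,4) = 5.
Row 4 now contains 2, leaving (4,1) = 5.
Row 5 now contains 5; hence (5,1) = 2.
Filled in: 1 2 4 5 3 / 4 5 1 3 2 / 3 4 2 1 5 / 5 1 3 2 4 / 2 3 5 4 1.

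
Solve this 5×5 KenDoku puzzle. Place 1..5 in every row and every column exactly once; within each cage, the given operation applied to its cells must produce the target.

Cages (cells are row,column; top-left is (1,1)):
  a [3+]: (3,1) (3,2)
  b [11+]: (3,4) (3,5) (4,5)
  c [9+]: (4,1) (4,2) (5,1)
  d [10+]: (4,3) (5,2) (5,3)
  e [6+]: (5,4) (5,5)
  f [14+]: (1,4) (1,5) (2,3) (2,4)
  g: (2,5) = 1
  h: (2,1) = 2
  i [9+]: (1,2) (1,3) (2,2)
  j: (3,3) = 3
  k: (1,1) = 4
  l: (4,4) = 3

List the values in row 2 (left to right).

2 3 5 4 1

K is a freebie, leaving (1,1) = 4.
H is a freebie; hence (2,1) = 2.
Cage g is a single given cell, so (2,5) = 1.
Column 1 now contains 2, so (3,1) = 1.
Row 3 now contains 1, which forces (3,2) = 2.
Cage j is a single given cell, which forces (3,3) = 3.
Cage l is a single given cell, so (4,4) = 3.
The 4 cells of cage f must have sum 14; hence (1,4) = 2.
Cage f has sum 14, which forces (1,5) = 3.
3 is placed in row 4; hence (4,1) = 5.
The 3 cells of cage c must have sum 9, so (4,2) = 1.
Cage b needs sum 11, which forces (4,5) = 2.
Cage c needs sum 9, so (5,1) = 3.
Column 2 already has 1, so (1,2) = 5.
Cage i has sum 9, which forces (1,3) = 1.
Cage i needs sum 9; hence (2,2) = 3.
Row 4 now contains 2; hence (4,3) = 4.
Column 2 now contains 5, which forces (5,2) = 4.
Column 3 now contains 1, so (5,3) = 2.
The two cells of cage e must have sum 6, leaving (5,4) = 1.
Cage e needs two cells with sum 6; hence (5,5) = 5.
4 is placed in column 3, so (2,3) = 5.
Cage f needs sum 14; hence (2,4) = 4.
Cage b needs sum 11, leaving (3,4) = 5.
5 is placed in column 5, leaving (3,5) = 4.
Completed grid: 4 5 1 2 3 / 2 3 5 4 1 / 1 2 3 5 4 / 5 1 4 3 2 / 3 4 2 1 5.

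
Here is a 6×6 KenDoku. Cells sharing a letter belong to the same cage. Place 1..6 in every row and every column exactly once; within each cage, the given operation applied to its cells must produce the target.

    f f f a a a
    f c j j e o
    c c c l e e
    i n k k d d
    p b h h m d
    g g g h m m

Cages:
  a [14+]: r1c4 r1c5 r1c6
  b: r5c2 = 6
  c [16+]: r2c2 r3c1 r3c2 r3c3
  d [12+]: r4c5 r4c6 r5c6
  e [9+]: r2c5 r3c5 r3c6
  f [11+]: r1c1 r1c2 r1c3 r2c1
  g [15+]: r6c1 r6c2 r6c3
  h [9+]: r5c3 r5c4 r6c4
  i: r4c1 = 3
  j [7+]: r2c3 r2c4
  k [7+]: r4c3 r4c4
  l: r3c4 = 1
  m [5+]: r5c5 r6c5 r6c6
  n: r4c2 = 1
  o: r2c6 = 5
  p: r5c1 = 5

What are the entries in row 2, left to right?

O is a freebie; hence r2c6 = 5.
Cage l is a single given cell, so r3c4 = 1.
I is a freebie, which forces r4c1 = 3.
Cage n is given, so r4c2 = 1.
Cage p is given, leaving r5c1 = 5.
B is a freebie, leaving r5c2 = 6.
The only place for 6 in row 2 is r2c4.
The two cells of cage j must have sum 7, leaving r2c3 = 1.
The only place for 1 in row 1 is r1c1.
Cage d needs sum 12, so r5c6 = 2.
2 is placed in column 6, which forces r6c6 = 1.
2 is placed in row 5, leaving r5c5 = 1.
Cage h has sum 9, so r6c4 = 2.
Row 6 now contains 1, leaving r6c5 = 3.
Cage e has sum 9, which forces r3c6 = 3.
Cage k's pair has sum 7, so r4c3 = 2.
2 is placed in column 4, so r4c4 = 5.
Column 4 already has 5; hence r1c4 = 3.
Cage a has sum 14, leaving r1c5 = 5.
3 is placed in column 6, so r1c6 = 6.
Column 6 already has 6, which forces r4c6 = 4.
Column 4 now contains 3, which forces r5c4 = 4.
5 is placed in row 1; hence r1c2 = 2.
Row 1 already has 6, which forces r1c3 = 4.
The 4 cells of cage f must have sum 11, so r2c1 = 4.
Row 2 already has 4, so r2c2 = 3.
Row 2 already has 4, which forces r2c5 = 2.
Column 2 now contains 2, which forces r3c2 = 5.
5 is placed in row 3, leaving r3c3 = 6.
Column 5 now contains 2; hence r3c5 = 4.
Row 4 already has 4, leaving r4c5 = 6.
4 is placed in row 5, leaving r5c3 = 3.
Column 1 already has 4, so r6c1 = 6.
Column 2 already has 5, so r6c2 = 4.
6 is placed in column 3, leaving r6c3 = 5.
6 is placed in row 3, leaving r3c1 = 2.
Filled in: 1 2 4 3 5 6 / 4 3 1 6 2 5 / 2 5 6 1 4 3 / 3 1 2 5 6 4 / 5 6 3 4 1 2 / 6 4 5 2 3 1.

4 3 1 6 2 5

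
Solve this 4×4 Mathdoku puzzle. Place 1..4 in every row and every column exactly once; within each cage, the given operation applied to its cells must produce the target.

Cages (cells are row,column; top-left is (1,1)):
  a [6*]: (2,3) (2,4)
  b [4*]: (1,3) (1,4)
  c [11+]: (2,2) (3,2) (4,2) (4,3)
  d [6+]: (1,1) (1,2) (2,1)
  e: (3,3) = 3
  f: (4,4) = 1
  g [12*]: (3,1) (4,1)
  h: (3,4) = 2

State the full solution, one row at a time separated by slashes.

E is a freebie; hence (3,3) = 3.
Cage h is a single given cell, which forces (3,4) = 2.
Cage f is given; hence (4,4) = 1.
Cage b needs two cells with product 4, leaving (1,3) = 1.
1 is placed in column 4, leaving (1,4) = 4.
3 is placed in column 3, so (2,3) = 2.
Column 4 already has 2; hence (2,4) = 3.
Row 3 already has 3, which forces (3,1) = 4.
Row 3 now contains 4, leaving (3,2) = 1.
The two cells of cage g must have product 12, which forces (4,1) = 3.
3 is placed in row 4, which forces (4,2) = 2.
Column 3 already has 2; hence (4,3) = 4.
Column 1 already has 3, so (1,1) = 2.
Column 2 now contains 2, so (1,2) = 3.
3 is placed in row 2, so (2,1) = 1.
Column 2 now contains 1; hence (2,2) = 4.

2 3 1 4 / 1 4 2 3 / 4 1 3 2 / 3 2 4 1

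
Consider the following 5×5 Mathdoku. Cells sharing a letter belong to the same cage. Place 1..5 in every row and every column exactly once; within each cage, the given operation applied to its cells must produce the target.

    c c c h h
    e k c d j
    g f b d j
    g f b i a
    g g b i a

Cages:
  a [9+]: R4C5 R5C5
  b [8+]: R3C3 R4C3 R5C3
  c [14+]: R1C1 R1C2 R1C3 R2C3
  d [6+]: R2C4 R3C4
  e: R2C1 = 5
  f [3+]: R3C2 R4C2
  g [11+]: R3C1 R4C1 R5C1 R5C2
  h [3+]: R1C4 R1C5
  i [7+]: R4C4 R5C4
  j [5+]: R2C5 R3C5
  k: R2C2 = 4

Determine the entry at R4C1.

1

E is a freebie, which forces R2C1 = 5.
Cage k is a single given cell, so R2C2 = 4.
Cage c has sum 14, which forces R2C3 = 2.
Row 2 now contains 2; hence R2C4 = 1.
Row 2 now contains 1, leaving R2C5 = 3.
1 is placed in column 4, which forces R1C4 = 2.
Cage h needs two cells with sum 3; hence R1C5 = 1.
Cage d needs two cells with sum 6, which forces R3C4 = 5.
The two cells of cage j must have sum 5, which forces R3C5 = 2.
2 is placed in row 3, leaving R3C2 = 1.
Cage f needs two cells with sum 3, which forces R4C2 = 2.
In row 4, 5 can only go at R4C5, so R4C5 = 5.
Column 5 now contains 5, which forces R5C5 = 4.
Cage i's pair has sum 7, which forces R4C4 = 4.
4 is placed in row 5; hence R5C4 = 3.
The 4 cells of cage g must have sum 11, leaving R3C1 = 3.
Cage b needs sum 8; hence R3C3 = 4.
The 4 cells of cage g must have sum 11, leaving R4C1 = 1.
Cage b has sum 8; hence R4C3 = 3.
The 4 cells of cage g must have sum 11; hence R5C1 = 2.
Row 5 now contains 3, which forces R5C2 = 5.
Row 5 now contains 3, which forces R5C3 = 1.
Column 1 now contains 3; hence R1C1 = 4.
5 is placed in column 2; hence R1C2 = 3.
Column 3 now contains 3, which forces R1C3 = 5.
Filled in: 4 3 5 2 1 / 5 4 2 1 3 / 3 1 4 5 2 / 1 2 3 4 5 / 2 5 1 3 4.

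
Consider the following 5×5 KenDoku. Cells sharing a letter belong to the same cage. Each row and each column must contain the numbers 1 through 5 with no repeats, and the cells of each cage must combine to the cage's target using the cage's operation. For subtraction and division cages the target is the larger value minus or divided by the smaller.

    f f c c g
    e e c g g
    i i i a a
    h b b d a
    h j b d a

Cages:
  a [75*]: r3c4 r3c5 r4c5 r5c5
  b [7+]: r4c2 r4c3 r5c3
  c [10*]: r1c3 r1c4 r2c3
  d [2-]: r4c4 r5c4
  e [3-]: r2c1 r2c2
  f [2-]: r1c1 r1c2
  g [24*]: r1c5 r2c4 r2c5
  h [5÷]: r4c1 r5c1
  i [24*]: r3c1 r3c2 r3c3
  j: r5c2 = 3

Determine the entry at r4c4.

4

Cage a needs product 75; hence r3c4 = 5.
J is a freebie, so r5c2 = 3.
The only place for 1 in row 3 is r3c5.
Cage a has product 75, which forces r4c5 = 3.
Column 5 now contains 1, which forces r5c5 = 5.
Cage g has product 24; hence r2c4 = 3.
Cage h needs two cells with quotient 5, leaving r4c1 = 5.
Row 5 now contains 5; hence r5c1 = 1.
Row 1 needs a 3, and only r1c1 is open for it.
Cage i has product 24; hence r3c3 = 3.
In row 1, 4 can only go at r1c5, so r1c5 = 4.
Column 5 now contains 4, leaving r2c5 = 2.
2 is placed in row 2, which forces r2c1 = 4.
Cage e needs two cells with difference 3, which forces r2c2 = 1.
Row 2 already has 1; hence r2c3 = 5.
Column 1 now contains 4, which forces r3c1 = 2.
2 is placed in row 3; hence r3c2 = 4.
Column 2 now contains 4, which forces r4c2 = 2.
2 is placed in row 4, which forces r4c4 = 4.
Column 4 now contains 4; hence r5c4 = 2.
1 is placed in column 2, which forces r1c2 = 5.
Cage c needs product 10; hence r1c3 = 2.
Column 4 already has 2, leaving r1c4 = 1.
Row 4 already has 4, which forces r4c3 = 1.
2 is placed in row 5; hence r5c3 = 4.
The full grid is 3 5 2 1 4 / 4 1 5 3 2 / 2 4 3 5 1 / 5 2 1 4 3 / 1 3 4 2 5.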